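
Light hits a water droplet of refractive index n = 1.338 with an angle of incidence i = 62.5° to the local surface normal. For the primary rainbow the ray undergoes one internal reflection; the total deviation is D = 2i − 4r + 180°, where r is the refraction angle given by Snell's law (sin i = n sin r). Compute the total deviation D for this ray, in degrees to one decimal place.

sin r = sin 62.5° / 1.338 = 0.8870/1.338 = 0.6629; r = 41.52°.
D = 2·62.5° − 4·41.52° + 180° = 125.00° − 166.10° + 180° = 138.90°.

138.9°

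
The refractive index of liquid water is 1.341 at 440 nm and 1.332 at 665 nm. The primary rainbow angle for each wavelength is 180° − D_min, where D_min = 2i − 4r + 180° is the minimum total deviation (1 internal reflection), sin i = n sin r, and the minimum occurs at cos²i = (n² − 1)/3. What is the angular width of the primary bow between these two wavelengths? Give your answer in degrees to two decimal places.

1.29°

At 440 nm (n = 1.341): cos²i = 0.26609 → i = 58.946°, r = 39.705°, D_min = 139.071°, rainbow angle = 40.929°.
At 665 nm (n = 1.332): cos²i = 0.25807 → i = 59.469°, r = 40.290°, D_min = 137.776°, rainbow angle = 42.224°.
Angular width = |40.929° − 42.224°| = 1.295°.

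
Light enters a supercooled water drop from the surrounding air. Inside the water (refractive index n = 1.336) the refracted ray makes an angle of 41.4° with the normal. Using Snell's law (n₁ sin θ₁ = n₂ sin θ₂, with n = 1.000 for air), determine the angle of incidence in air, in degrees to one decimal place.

62.1°

Snell: sin θ_i = n · sin θ_r = 1.336 × sin 41.4° = 1.336 × 0.6613 = 0.8835.
θ_i = arcsin(0.8835) = 62.07°.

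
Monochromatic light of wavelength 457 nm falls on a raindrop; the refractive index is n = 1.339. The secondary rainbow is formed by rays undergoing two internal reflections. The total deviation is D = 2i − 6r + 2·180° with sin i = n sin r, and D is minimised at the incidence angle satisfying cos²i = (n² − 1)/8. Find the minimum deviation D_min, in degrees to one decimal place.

cos²i = (1.79292 − 1)/8 = 0.09912; i = arccos(0.31483) = 71.650°.
sin r = sin 71.650°/1.339 = 0.70885; r = 45.141°.
D_min = 2·71.650° − 6·45.141° + 360° = 232.451°.

232.5°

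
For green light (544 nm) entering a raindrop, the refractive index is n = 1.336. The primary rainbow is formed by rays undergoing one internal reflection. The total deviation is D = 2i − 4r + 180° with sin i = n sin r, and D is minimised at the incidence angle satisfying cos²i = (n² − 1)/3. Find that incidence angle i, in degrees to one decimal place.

59.2°

cos²i = (1.336² − 1)/3 = (1.78490 − 1)/3 = 0.26163.
cos i = 0.51150, so i = 59.236°.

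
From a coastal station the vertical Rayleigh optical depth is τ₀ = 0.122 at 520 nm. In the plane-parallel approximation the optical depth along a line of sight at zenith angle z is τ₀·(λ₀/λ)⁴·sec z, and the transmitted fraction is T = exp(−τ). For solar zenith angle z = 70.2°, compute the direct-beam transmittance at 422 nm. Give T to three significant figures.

sec 70.2° = 2.9521.
τ = 0.122 × (520/422)⁴ × 2.9521 = 0.122 × 2.3055 × 2.9521 = 0.8303.
T = exp(−0.8303) = 0.4359.

0.436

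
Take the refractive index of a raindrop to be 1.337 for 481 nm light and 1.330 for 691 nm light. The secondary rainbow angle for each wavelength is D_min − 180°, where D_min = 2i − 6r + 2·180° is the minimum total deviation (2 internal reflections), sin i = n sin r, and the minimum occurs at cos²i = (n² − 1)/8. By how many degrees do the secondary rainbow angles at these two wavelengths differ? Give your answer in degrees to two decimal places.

1.83°

At 481 nm (n = 1.337): cos²i = 0.09845 → i = 71.714°, r = 45.249°, D_min = 231.934°, rainbow angle = 51.934°.
At 691 nm (n = 1.330): cos²i = 0.09611 → i = 71.940°, r = 45.630°, D_min = 230.101°, rainbow angle = 50.101°.
Angular width = |51.934° − 50.101°| = 1.832°.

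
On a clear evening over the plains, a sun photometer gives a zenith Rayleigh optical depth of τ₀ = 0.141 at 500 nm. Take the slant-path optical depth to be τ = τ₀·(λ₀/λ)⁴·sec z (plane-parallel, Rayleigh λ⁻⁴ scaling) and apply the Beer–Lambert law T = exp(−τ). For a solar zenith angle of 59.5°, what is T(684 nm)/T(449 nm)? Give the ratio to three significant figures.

Airmass: sec 59.5° = 1.9703.
τ(684 nm) = 0.141 × (500/684)⁴ × 1.9703 = 0.141 × 0.2855 × 1.9703 = 0.0793.
τ(449 nm) = 0.141 × (500/449)⁴ × 1.9703 = 0.141 × 1.5378 × 1.9703 = 0.4272.
T(684)/T(449) = exp(τ_B − τ_A) = exp(0.3479) = 1.4161.

1.42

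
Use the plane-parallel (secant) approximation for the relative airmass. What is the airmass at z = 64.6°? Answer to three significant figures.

X = sec z = 1/cos 64.6° = 1/0.4289 = 2.3314.

2.33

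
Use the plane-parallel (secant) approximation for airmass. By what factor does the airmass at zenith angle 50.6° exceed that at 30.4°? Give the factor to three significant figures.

1.36

X(50.6°)/X(30.4°) = sec 50.6° / sec 30.4° = cos 30.4° / cos 50.6° = 0.8625/0.6347 = 1.3589.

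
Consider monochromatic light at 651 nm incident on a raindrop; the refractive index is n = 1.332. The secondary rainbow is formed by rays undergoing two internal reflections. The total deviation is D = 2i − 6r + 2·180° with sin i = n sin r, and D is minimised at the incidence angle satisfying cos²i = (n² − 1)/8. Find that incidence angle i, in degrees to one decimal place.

cos²i = (1.332² − 1)/8 = (1.77422 − 1)/8 = 0.09678.
cos i = 0.31109, so i = 71.875°.

71.9°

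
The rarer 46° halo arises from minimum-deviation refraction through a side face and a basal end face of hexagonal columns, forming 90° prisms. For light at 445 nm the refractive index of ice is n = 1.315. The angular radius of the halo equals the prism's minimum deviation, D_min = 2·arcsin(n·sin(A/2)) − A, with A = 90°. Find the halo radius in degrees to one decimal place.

46.8°

n·sin(A/2) = 1.315 × sin 45° = 1.315 × 0.7071 = 0.9298.
D_min = 2·arcsin(0.9298) − 90° = 2 × 68.411° − 90° = 46.821°.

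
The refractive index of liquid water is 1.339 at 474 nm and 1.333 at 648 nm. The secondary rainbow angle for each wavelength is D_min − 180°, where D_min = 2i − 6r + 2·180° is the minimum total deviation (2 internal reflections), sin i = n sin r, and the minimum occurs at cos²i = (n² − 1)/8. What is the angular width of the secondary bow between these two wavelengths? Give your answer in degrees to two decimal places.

1.56°

At 474 nm (n = 1.339): cos²i = 0.09912 → i = 71.650°, r = 45.141°, D_min = 232.451°, rainbow angle = 52.451°.
At 648 nm (n = 1.333): cos²i = 0.09711 → i = 71.843°, r = 45.466°, D_min = 230.891°, rainbow angle = 50.891°.
Angular width = |52.451° − 50.891°| = 1.560°.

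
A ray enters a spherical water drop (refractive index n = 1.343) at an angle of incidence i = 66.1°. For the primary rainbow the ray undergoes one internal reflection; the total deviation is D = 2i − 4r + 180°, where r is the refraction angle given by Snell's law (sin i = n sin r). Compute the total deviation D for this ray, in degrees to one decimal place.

sin r = sin 66.1° / 1.343 = 0.9143/1.343 = 0.6808; r = 42.90°.
D = 2·66.1° − 4·42.90° + 180° = 132.20° − 171.61° + 180° = 140.59°.

140.6°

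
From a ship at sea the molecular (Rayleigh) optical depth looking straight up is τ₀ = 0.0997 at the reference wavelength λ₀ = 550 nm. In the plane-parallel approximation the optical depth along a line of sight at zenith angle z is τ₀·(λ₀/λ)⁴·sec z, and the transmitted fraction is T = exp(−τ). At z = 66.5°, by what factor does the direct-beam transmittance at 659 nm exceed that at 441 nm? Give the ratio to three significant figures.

1.62

Airmass: sec 66.5° = 2.5078.
τ(659 nm) = 0.0997 × (550/659)⁴ × 2.5078 = 0.0997 × 0.4852 × 2.5078 = 0.1213.
τ(441 nm) = 0.0997 × (550/441)⁴ × 2.5078 = 0.0997 × 2.4193 × 2.5078 = 0.6049.
T(659)/T(441) = exp(τ_B − τ_A) = exp(0.4836) = 1.6219.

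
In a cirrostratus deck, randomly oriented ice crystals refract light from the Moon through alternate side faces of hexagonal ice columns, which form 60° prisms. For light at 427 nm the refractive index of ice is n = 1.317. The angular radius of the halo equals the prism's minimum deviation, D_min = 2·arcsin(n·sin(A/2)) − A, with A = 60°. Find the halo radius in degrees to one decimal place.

22.4°

n·sin(A/2) = 1.317 × sin 30° = 1.317 × 0.5000 = 0.6585.
D_min = 2·arcsin(0.6585) − 60° = 2 × 41.186° − 60° = 22.371°.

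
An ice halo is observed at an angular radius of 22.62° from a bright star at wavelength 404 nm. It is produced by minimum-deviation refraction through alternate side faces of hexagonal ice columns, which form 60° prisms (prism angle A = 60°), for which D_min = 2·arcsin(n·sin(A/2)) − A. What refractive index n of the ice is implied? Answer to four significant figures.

1.320

Rearranging: n = sin((D_min + A)/2) / sin(A/2).
(D_min + A)/2 = (22.62° + 60°)/2 = 41.310°.
n = sin 41.310° / sin 30° = 0.6601 / 0.5000 = 1.3203.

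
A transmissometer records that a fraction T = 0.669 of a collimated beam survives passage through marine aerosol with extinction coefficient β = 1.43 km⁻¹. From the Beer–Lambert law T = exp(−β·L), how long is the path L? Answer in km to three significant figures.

0.281 km

Beer–Lambert: T = exp(−βL) ⇒ L = −ln(T)/β = −ln(0.669)/1.43 = 0.4020/1.43 = 0.2811 km.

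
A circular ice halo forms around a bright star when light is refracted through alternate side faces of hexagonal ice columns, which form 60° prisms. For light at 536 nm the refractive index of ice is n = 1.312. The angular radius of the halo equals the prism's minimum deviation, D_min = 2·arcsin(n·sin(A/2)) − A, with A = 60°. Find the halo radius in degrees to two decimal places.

n·sin(A/2) = 1.312 × sin 30° = 1.312 × 0.5000 = 0.6560.
D_min = 2·arcsin(0.6560) − 60° = 2 × 40.996° − 60° = 21.991°.

21.99°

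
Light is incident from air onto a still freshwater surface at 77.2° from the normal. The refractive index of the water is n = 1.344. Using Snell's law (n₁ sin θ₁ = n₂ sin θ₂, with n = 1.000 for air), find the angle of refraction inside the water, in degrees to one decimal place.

46.5°

Snell: sin θ_r = sin θ_i / n = sin 77.2° / 1.344 = 0.9751 / 1.344 = 0.7256.
θ_r = arcsin(0.7256) = 46.52°.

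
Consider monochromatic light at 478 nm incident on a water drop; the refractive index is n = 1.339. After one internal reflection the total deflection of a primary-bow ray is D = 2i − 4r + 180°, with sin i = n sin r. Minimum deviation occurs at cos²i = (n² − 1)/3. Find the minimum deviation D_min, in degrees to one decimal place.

138.8°

cos²i = (1.79292 − 1)/3 = 0.26431; i = arccos(0.51411) = 59.062°.
sin r = sin 59.062°/1.339 = 0.64057; r = 39.834°.
D_min = 2·59.062° − 4·39.834° + 180° = 138.786°.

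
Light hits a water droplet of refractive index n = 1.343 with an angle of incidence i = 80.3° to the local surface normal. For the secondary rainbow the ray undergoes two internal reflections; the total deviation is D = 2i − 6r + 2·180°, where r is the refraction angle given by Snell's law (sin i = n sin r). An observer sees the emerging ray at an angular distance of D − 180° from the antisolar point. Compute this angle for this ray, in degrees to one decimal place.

57.3°

sin r = sin 80.3° / 1.343 = 0.9857/1.343 = 0.7340; r = 47.22°.
D = 2·80.3° − 6·47.22° + 2·180° = 160.60° − 283.31° + 360° = 237.29°.
Angle from antisolar point = D − 180° = 57.29°.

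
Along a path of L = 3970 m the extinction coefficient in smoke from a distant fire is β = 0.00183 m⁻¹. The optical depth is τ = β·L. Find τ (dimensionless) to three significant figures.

7.27

τ = β·L = 0.00183 × 3970 = 7.2651.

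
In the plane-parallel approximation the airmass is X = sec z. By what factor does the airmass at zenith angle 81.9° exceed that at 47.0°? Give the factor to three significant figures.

X(81.9°)/X(47.0°) = sec 81.9° / sec 47.0° = cos 47.0° / cos 81.9° = 0.6820/0.1409 = 4.8403.

4.84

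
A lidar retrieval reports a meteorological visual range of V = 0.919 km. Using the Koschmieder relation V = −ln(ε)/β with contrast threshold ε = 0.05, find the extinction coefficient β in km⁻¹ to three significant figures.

β = −ln(0.05) / V = 2.996 / 0.919 = 3.2598 km⁻¹.

3.26 km⁻¹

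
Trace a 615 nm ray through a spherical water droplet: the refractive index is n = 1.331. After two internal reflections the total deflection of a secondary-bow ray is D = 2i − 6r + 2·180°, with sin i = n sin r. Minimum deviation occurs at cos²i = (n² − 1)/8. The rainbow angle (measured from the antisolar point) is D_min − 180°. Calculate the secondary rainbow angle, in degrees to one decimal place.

cos²i = (1.77156 − 1)/8 = 0.09645; i = arccos(0.31056) = 71.907°.
sin r = sin 71.907°/1.331 = 0.71417; r = 45.575°.
D_min = 2·71.907° − 6·45.575° + 360° = 230.365°.
Rainbow angle = D_min − 180° = 50.365°.

50.4°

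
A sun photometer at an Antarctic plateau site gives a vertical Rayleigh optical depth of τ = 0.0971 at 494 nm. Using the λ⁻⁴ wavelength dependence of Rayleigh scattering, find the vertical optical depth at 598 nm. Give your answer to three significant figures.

τ(598 nm) = τ(494 nm) × (494/598)⁴ = 0.0971 × (0.8261)⁴ = 0.0971 × 0.4657 = 0.0452.

0.0452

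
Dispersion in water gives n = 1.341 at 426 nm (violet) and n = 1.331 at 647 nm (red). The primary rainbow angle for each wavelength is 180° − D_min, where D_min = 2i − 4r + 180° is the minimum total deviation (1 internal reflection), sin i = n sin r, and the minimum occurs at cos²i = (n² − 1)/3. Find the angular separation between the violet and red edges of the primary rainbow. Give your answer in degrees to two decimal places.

1.44°

At 426 nm (n = 1.341): cos²i = 0.26609 → i = 58.946°, r = 39.705°, D_min = 139.071°, rainbow angle = 40.929°.
At 647 nm (n = 1.331): cos²i = 0.25719 → i = 59.527°, r = 40.356°, D_min = 137.630°, rainbow angle = 42.370°.
Angular width = |40.929° − 42.370°| = 1.441°.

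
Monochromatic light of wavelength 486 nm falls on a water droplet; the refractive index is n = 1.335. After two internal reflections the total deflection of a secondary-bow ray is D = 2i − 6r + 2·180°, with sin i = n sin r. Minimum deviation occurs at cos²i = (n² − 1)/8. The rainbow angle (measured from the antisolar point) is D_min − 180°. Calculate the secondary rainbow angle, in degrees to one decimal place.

cos²i = (1.78222 − 1)/8 = 0.09778; i = arccos(0.31269) = 71.778°.
sin r = sin 71.778°/1.335 = 0.71150; r = 45.357°.
D_min = 2·71.778° − 6·45.357° + 360° = 231.414°.
Rainbow angle = D_min − 180° = 51.414°.

51.4°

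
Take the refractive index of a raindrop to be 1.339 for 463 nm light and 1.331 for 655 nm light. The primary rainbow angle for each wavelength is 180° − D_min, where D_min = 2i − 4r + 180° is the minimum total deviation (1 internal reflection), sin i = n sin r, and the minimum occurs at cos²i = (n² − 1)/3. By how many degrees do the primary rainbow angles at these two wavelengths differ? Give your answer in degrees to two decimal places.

At 463 nm (n = 1.339): cos²i = 0.26431 → i = 59.062°, r = 39.834°, D_min = 138.786°, rainbow angle = 41.214°.
At 655 nm (n = 1.331): cos²i = 0.25719 → i = 59.527°, r = 40.356°, D_min = 137.630°, rainbow angle = 42.370°.
Angular width = |41.214° − 42.370°| = 1.156°.

1.16°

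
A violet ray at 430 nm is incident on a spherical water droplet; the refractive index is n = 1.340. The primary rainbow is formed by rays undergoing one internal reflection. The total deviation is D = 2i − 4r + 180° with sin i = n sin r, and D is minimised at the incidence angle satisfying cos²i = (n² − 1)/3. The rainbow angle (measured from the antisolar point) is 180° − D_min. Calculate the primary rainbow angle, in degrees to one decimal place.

41.1°

cos²i = (1.79560 − 1)/3 = 0.26520; i = arccos(0.51498) = 59.004°.
sin r = sin 59.004°/1.340 = 0.63971; r = 39.770°.
D_min = 2·59.004° − 4·39.770° + 180° = 138.929°.
Rainbow angle = 180° − D_min = 41.071°.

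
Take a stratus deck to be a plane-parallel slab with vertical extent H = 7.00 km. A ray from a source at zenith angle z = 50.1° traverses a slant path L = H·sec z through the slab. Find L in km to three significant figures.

sec z = 1/cos 50.1° = 1.5590.
L = 7.00 × 1.5590 = 10.913 km.

10.9 km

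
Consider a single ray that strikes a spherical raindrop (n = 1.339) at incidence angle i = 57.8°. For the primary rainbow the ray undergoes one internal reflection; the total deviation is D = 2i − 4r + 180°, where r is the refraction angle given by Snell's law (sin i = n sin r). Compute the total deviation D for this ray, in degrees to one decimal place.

sin r = sin 57.8° / 1.339 = 0.8462/1.339 = 0.6320; r = 39.19°.
D = 2·57.8° − 4·39.19° + 180° = 115.60° − 156.78° + 180° = 138.82°.

138.8°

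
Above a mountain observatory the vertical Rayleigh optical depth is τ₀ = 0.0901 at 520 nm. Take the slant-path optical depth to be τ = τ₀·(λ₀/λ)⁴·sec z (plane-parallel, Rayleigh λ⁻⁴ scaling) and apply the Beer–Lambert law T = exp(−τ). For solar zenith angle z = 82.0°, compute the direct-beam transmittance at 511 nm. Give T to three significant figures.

sec 82.0° = 7.1853.
τ = 0.0901 × (520/511)⁴ × 7.1853 = 0.0901 × 1.0723 × 7.1853 = 0.6942.
T = exp(−0.6942) = 0.4995.

0.499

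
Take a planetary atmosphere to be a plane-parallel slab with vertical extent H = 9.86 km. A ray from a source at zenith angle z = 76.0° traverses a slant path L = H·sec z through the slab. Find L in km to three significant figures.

sec z = 1/cos 76.0° = 4.1336.
L = 9.86 × 4.1336 = 40.757 km.

40.8 km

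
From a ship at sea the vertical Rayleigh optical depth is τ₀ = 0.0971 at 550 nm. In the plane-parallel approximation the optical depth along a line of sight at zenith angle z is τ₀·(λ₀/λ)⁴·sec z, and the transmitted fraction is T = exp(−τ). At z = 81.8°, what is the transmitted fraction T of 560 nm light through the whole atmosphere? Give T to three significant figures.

0.531

sec 81.8° = 7.0112.
τ = 0.0971 × (550/560)⁴ × 7.0112 = 0.0971 × 0.9305 × 7.0112 = 0.6334.
T = exp(−0.6334) = 0.5308.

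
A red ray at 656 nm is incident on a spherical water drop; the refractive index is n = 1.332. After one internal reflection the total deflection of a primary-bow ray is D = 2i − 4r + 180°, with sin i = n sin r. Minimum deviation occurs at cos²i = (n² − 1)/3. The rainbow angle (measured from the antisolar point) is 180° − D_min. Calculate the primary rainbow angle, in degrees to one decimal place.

42.2°

cos²i = (1.77422 − 1)/3 = 0.25807; i = arccos(0.50801) = 59.469°.
sin r = sin 59.469°/1.332 = 0.64666; r = 40.290°.
D_min = 2·59.469° − 4·40.290° + 180° = 137.776°.
Rainbow angle = 180° − D_min = 42.224°.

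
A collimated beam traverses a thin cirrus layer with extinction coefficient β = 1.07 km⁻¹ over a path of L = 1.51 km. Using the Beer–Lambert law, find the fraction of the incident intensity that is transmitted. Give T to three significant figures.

0.199

τ = β·L = 1.07 × 1.51 = 1.6157.
T = exp(−1.6157) = 0.1988.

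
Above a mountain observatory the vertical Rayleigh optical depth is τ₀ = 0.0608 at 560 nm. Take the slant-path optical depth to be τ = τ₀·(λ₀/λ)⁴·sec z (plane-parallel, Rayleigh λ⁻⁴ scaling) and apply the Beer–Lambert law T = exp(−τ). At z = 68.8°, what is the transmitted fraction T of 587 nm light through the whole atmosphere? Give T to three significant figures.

sec 68.8° = 2.7653.
τ = 0.0608 × (560/587)⁴ × 2.7653 = 0.0608 × 0.8283 × 2.7653 = 0.1393.
T = exp(−0.1393) = 0.8700.

0.870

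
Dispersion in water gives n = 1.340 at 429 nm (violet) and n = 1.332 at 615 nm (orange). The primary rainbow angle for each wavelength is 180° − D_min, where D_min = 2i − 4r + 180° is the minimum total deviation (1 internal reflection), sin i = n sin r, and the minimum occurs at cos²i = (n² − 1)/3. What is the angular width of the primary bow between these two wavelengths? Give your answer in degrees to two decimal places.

At 429 nm (n = 1.340): cos²i = 0.26520 → i = 59.004°, r = 39.770°, D_min = 138.929°, rainbow angle = 41.071°.
At 615 nm (n = 1.332): cos²i = 0.25807 → i = 59.469°, r = 40.290°, D_min = 137.776°, rainbow angle = 42.224°.
Angular width = |41.071° − 42.224°| = 1.153°.

1.15°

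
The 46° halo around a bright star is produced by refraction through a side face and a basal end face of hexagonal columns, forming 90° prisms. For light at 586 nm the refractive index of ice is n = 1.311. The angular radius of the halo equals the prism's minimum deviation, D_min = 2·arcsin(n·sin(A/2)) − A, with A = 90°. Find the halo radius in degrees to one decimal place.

45.9°

n·sin(A/2) = 1.311 × sin 45° = 1.311 × 0.7071 = 0.9270.
D_min = 2·arcsin(0.9270) − 90° = 2 × 67.974° − 90° = 45.949°.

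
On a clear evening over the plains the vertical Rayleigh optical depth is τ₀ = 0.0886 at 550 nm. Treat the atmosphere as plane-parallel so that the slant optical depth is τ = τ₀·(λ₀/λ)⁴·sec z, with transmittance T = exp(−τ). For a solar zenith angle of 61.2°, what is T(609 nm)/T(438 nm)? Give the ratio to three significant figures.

1.40

Airmass: sec 61.2° = 2.0757.
τ(609 nm) = 0.0886 × (550/609)⁴ × 2.0757 = 0.0886 × 0.6652 × 2.0757 = 0.1223.
τ(438 nm) = 0.0886 × (550/438)⁴ × 2.0757 = 0.0886 × 2.4863 × 2.0757 = 0.4573.
T(609)/T(438) = exp(τ_B − τ_A) = exp(0.3349) = 1.3978.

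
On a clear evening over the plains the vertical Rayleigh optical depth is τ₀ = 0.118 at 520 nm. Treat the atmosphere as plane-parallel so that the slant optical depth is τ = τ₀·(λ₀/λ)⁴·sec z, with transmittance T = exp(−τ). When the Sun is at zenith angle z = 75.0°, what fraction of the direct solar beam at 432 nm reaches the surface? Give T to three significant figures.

0.384

sec 75.0° = 3.8637.
τ = 0.118 × (520/432)⁴ × 3.8637 = 0.118 × 2.0993 × 3.8637 = 0.9571.
T = exp(−0.9571) = 0.3840.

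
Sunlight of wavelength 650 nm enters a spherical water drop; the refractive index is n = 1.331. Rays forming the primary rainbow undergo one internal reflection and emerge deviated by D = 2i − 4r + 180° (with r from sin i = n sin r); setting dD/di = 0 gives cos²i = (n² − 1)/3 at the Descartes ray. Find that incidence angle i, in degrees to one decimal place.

cos²i = (1.331² − 1)/3 = (1.77156 − 1)/3 = 0.25719.
cos i = 0.50714, so i = 59.527°.

59.5°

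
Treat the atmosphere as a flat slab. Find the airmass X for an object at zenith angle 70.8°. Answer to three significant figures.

X = sec z = 1/cos 70.8° = 1/0.3289 = 3.0407.

3.04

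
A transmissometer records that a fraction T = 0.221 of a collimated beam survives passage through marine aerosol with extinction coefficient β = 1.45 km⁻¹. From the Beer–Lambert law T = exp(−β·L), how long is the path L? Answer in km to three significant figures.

1.04 km

Beer–Lambert: T = exp(−βL) ⇒ L = −ln(T)/β = −ln(0.221)/1.45 = 1.5096/1.45 = 1.041 km.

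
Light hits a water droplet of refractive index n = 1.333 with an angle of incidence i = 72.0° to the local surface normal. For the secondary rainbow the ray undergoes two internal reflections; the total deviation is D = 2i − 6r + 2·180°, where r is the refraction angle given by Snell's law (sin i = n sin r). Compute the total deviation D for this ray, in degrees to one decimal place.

230.9°

sin r = sin 72.0° / 1.333 = 0.9511/1.333 = 0.7135; r = 45.52°.
D = 2·72.0° − 6·45.52° + 2·180° = 144.00° − 273.11° + 360° = 230.89°.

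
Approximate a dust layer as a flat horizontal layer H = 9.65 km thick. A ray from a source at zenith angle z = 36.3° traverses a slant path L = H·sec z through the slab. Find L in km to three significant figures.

12.0 km

sec z = 1/cos 36.3° = 1.2408.
L = 9.65 × 1.2408 = 11.974 km.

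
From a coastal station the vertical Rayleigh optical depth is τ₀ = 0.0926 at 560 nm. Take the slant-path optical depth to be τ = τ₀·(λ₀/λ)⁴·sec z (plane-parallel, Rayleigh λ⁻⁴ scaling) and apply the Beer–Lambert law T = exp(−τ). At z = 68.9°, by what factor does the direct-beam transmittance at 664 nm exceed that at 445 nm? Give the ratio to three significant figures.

Airmass: sec 68.9° = 2.7778.
τ(664 nm) = 0.0926 × (560/664)⁴ × 2.7778 = 0.0926 × 0.5059 × 2.7778 = 0.1301.
τ(445 nm) = 0.0926 × (560/445)⁴ × 2.7778 = 0.0926 × 2.5079 × 2.7778 = 0.6451.
T(664)/T(445) = exp(τ_B − τ_A) = exp(0.5150) = 1.6736.

1.67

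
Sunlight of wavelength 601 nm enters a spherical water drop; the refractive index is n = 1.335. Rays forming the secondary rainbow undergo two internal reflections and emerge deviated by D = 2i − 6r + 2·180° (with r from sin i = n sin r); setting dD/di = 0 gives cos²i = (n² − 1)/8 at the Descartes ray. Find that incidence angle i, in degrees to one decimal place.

71.8°

cos²i = (1.335² − 1)/8 = (1.78222 − 1)/8 = 0.09778.
cos i = 0.31269, so i = 71.778°.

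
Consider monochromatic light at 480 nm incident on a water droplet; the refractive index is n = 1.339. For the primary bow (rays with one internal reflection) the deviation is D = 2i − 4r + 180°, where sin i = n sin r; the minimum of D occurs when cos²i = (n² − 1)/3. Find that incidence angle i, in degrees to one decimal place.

cos²i = (1.339² − 1)/3 = (1.79292 − 1)/3 = 0.26431.
cos i = 0.51411, so i = 59.062°.

59.1°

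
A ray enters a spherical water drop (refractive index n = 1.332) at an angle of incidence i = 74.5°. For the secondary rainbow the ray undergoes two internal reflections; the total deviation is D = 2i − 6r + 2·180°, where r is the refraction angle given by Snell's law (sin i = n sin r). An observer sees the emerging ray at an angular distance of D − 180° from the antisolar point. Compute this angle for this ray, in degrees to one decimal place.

sin r = sin 74.5° / 1.332 = 0.9636/1.332 = 0.7234; r = 46.34°.
D = 2·74.5° − 6·46.34° + 2·180° = 149.00° − 278.04° + 360° = 230.96°.
Angle from antisolar point = D − 180° = 50.96°.

51.0°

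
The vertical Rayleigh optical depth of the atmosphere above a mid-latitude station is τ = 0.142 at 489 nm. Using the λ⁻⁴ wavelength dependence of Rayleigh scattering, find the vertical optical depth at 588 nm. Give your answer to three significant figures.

τ(588 nm) = τ(489 nm) × (489/588)⁴ = 0.142 × (0.8316)⁴ = 0.142 × 0.4783 = 0.0679.

0.0679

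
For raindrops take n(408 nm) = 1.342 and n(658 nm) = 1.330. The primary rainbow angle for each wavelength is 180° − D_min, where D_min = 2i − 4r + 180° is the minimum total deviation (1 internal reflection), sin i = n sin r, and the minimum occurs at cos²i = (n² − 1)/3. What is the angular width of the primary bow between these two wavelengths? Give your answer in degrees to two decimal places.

1.73°

At 408 nm (n = 1.342): cos²i = 0.26699 → i = 58.888°, r = 39.641°, D_min = 139.213°, rainbow angle = 40.787°.
At 658 nm (n = 1.330): cos²i = 0.25630 → i = 59.585°, r = 40.422°, D_min = 137.484°, rainbow angle = 42.516°.
Angular width = |40.787° − 42.516°| = 1.729°.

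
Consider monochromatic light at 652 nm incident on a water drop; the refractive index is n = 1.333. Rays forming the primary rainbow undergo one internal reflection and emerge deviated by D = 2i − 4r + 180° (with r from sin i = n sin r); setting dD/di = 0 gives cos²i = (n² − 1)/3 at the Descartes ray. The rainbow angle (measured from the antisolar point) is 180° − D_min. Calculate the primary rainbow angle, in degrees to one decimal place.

42.1°

cos²i = (1.77689 − 1)/3 = 0.25896; i = arccos(0.50888) = 59.410°.
sin r = sin 59.410°/1.333 = 0.64579; r = 40.225°.
D_min = 2·59.410° − 4·40.225° + 180° = 137.922°.
Rainbow angle = 180° − D_min = 42.078°.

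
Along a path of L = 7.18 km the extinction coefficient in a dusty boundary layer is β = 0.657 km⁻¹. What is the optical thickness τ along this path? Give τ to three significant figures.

4.72

τ = β·L = 0.657 × 7.18 = 4.7173.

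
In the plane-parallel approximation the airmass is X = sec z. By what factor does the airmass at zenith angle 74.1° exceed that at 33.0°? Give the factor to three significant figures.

X(74.1°)/X(33.0°) = sec 74.1° / sec 33.0° = cos 33.0° / cos 74.1° = 0.8387/0.2740 = 3.0613.

3.06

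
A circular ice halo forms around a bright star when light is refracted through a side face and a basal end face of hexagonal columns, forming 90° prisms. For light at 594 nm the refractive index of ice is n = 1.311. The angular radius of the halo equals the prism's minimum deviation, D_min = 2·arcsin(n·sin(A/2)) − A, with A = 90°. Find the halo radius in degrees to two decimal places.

45.95°

n·sin(A/2) = 1.311 × sin 45° = 1.311 × 0.7071 = 0.9270.
D_min = 2·arcsin(0.9270) − 90° = 2 × 67.974° − 90° = 45.949°.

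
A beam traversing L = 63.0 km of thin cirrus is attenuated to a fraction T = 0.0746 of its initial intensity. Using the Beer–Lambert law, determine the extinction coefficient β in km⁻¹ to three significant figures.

0.0412 km⁻¹

Beer–Lambert: T = exp(−βL) ⇒ β = −ln(T)/L = −ln(0.0746)/63.0 = 2.5956/63.0 = 0.0412 km⁻¹.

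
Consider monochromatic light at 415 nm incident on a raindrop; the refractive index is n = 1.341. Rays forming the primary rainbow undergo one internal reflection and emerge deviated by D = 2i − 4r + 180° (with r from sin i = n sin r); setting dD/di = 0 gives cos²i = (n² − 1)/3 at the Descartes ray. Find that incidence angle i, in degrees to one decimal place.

cos²i = (1.341² − 1)/3 = (1.79828 − 1)/3 = 0.26609.
cos i = 0.51584, so i = 58.946°.

58.9°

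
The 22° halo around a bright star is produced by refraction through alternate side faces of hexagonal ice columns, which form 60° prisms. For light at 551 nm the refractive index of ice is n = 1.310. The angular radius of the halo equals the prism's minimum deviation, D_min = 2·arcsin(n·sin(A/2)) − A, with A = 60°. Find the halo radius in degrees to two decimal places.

n·sin(A/2) = 1.310 × sin 30° = 1.310 × 0.5000 = 0.6550.
D_min = 2·arcsin(0.6550) − 60° = 2 × 40.920° − 60° = 21.839°.

21.84°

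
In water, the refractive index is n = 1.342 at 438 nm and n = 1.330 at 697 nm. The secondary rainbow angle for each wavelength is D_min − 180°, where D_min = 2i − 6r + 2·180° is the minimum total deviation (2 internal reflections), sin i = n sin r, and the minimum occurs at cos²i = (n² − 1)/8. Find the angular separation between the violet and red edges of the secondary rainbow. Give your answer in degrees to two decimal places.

At 438 nm (n = 1.342): cos²i = 0.10012 → i = 71.554°, r = 44.981°, D_min = 233.222°, rainbow angle = 53.222°.
At 697 nm (n = 1.330): cos²i = 0.09611 → i = 71.940°, r = 45.630°, D_min = 230.101°, rainbow angle = 50.101°.
Angular width = |53.222° − 50.101°| = 3.121°.

3.12°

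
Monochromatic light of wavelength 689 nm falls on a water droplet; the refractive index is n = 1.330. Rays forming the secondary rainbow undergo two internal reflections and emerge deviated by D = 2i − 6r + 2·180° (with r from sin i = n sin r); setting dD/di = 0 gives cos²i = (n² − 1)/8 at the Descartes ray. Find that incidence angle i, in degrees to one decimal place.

71.9°

cos²i = (1.330² − 1)/8 = (1.76890 − 1)/8 = 0.09611.
cos i = 0.31002, so i = 71.940°.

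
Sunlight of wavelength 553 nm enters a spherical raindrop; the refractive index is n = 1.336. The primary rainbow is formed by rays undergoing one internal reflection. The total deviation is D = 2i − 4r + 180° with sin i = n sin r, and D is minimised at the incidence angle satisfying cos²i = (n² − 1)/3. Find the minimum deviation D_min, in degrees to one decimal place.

cos²i = (1.78490 − 1)/3 = 0.26163; i = arccos(0.51150) = 59.236°.
sin r = sin 59.236°/1.336 = 0.64318; r = 40.029°.
D_min = 2·59.236° − 4·40.029° + 180° = 138.356°.

138.4°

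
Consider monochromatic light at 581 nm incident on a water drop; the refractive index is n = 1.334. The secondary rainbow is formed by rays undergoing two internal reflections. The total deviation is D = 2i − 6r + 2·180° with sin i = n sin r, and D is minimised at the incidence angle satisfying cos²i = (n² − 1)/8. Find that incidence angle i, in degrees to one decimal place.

cos²i = (1.334² − 1)/8 = (1.77956 − 1)/8 = 0.09744.
cos i = 0.31216, so i = 71.810°.

71.8°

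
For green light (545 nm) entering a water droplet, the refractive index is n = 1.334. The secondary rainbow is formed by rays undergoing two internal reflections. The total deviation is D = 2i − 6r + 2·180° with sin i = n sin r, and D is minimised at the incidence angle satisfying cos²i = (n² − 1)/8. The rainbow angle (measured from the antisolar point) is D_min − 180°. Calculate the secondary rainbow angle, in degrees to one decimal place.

51.2°

cos²i = (1.77956 − 1)/8 = 0.09744; i = arccos(0.31216) = 71.810°.
sin r = sin 71.810°/1.334 = 0.71217; r = 45.411°.
D_min = 2·71.810° − 6·45.411° + 360° = 231.153°.
Rainbow angle = D_min − 180° = 51.153°.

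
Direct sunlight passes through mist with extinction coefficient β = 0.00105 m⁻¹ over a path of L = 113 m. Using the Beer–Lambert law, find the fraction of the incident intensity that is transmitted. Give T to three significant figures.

τ = β·L = 0.00105 × 113 = 0.1186.
T = exp(−0.1186) = 0.8881.

0.888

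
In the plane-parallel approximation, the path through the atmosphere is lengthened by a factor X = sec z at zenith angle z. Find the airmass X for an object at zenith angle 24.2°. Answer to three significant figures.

1.10

X = sec z = 1/cos 24.2° = 1/0.9121 = 1.0963.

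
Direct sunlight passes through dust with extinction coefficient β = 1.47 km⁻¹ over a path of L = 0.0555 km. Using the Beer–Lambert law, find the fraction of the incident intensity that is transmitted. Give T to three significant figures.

τ = β·L = 1.47 × 0.0555 = 0.0816.
T = exp(−0.0816) = 0.9217.

0.922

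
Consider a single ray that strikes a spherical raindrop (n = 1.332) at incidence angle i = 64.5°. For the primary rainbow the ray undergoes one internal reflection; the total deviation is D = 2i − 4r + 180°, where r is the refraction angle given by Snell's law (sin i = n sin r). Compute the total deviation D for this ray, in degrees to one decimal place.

138.4°

sin r = sin 64.5° / 1.332 = 0.9026/1.332 = 0.6776; r = 42.66°.
D = 2·64.5° − 4·42.66° + 180° = 129.00° − 170.63° + 180° = 138.37°.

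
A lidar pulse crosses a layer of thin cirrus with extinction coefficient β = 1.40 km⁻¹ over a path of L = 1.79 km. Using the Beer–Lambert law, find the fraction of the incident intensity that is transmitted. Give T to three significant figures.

τ = β·L = 1.40 × 1.79 = 2.5060.
T = exp(−2.5060) = 0.0816.

0.0816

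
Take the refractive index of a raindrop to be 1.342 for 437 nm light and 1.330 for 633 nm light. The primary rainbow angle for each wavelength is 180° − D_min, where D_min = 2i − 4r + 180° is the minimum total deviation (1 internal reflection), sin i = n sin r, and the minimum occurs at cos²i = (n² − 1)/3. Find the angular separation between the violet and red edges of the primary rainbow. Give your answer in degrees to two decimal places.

At 437 nm (n = 1.342): cos²i = 0.26699 → i = 58.888°, r = 39.641°, D_min = 139.213°, rainbow angle = 40.787°.
At 633 nm (n = 1.330): cos²i = 0.25630 → i = 59.585°, r = 40.422°, D_min = 137.484°, rainbow angle = 42.516°.
Angular width = |40.787° − 42.516°| = 1.729°.

1.73°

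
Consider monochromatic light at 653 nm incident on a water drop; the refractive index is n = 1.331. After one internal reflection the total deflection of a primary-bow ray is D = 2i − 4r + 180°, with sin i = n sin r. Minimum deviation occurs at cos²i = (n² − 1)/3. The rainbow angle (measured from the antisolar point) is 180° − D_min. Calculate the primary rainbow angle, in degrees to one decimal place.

42.4°

cos²i = (1.77156 − 1)/3 = 0.25719; i = arccos(0.50714) = 59.527°.
sin r = sin 59.527°/1.331 = 0.64753; r = 40.356°.
D_min = 2·59.527° − 4·40.356° + 180° = 137.630°.
Rainbow angle = 180° − D_min = 42.370°.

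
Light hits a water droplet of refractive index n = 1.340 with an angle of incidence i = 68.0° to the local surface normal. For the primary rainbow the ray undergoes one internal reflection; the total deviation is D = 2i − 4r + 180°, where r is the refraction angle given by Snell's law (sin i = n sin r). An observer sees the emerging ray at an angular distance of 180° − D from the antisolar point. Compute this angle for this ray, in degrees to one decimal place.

sin r = sin 68.0° / 1.340 = 0.9272/1.340 = 0.6919; r = 43.78°.
D = 2·68.0° − 4·43.78° + 180° = 136.00° − 175.13° + 180° = 140.87°.
Angle from antisolar point = 180° − D = 39.13°.

39.1°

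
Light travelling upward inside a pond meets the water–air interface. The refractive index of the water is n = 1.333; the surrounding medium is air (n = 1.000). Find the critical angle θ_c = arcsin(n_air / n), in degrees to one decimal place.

sin θ_c = n_air / n = 1.000 / 1.333 = 0.7502.
θ_c = arcsin(0.7502) = 48.61°.

48.6°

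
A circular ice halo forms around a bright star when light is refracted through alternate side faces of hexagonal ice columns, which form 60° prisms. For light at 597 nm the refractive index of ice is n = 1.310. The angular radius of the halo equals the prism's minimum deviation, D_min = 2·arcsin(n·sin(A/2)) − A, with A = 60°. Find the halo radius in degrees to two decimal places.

21.84°

n·sin(A/2) = 1.310 × sin 30° = 1.310 × 0.5000 = 0.6550.
D_min = 2·arcsin(0.6550) − 60° = 2 × 40.920° − 60° = 21.839°.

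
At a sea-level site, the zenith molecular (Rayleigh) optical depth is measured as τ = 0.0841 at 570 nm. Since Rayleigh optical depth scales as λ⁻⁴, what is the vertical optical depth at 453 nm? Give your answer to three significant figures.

τ(453 nm) = τ(570 nm) × (570/453)⁴ = 0.0841 × (1.2583)⁴ = 0.0841 × 2.5067 = 0.2108.

0.211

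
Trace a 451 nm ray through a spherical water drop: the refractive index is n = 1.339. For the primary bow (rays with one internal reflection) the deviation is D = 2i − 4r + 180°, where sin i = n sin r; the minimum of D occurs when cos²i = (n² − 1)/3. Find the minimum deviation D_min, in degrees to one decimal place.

138.8°

cos²i = (1.79292 − 1)/3 = 0.26431; i = arccos(0.51411) = 59.062°.
sin r = sin 59.062°/1.339 = 0.64057; r = 39.834°.
D_min = 2·59.062° − 4·39.834° + 180° = 138.786°.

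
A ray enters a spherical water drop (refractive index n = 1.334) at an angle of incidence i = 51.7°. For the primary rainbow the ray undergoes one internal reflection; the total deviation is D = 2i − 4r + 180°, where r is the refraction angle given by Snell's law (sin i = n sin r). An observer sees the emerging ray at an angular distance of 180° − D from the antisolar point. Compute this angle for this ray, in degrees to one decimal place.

sin r = sin 51.7° / 1.334 = 0.7848/1.334 = 0.5883; r = 36.04°.
D = 2·51.7° − 4·36.04° + 180° = 103.40° − 144.14° + 180° = 139.26°.
Angle from antisolar point = 180° − D = 40.74°.

40.7°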